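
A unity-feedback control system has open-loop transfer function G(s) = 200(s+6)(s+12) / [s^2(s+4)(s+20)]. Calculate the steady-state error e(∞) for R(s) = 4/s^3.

System type = 2 (two poles at s=0).
K_a = lim_{s→0} s^2·G(s) = 200·6·12 / (4·20) = 180.
r(t) = 2t^2 gives R(s) = 4/s^3.
e_ss = 4/K_a = 4/180 = 1/45.

1/45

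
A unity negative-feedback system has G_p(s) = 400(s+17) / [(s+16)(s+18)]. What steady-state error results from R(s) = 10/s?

180/443

The open loop has no poles at the origin → type 0 system.
K_p = lim_{s→0} G_p(s) = 400·17 / (16·18) = 425/18.
e_ss = 10/(1 + K_p) = 10/(443/18) = 180/443.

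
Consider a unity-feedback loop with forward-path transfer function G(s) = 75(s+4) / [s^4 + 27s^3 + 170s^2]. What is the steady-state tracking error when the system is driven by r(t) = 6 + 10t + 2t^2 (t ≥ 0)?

Factoring s^2 from the denominator leaves a polynomial with constant term 170, so the system is type 2. By superposition:
  • 6: tracked with zero error.
  • 10t: tracked with zero error.
  • 2t^2: e_ss = 4/K_a with K_a=30/17 → 34/15.
Total e_ss = 34/15.

34/15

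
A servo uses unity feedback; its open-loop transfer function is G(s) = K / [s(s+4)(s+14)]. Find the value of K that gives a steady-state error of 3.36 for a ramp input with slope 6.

One free integrator in G(s): this is a type 1 system.
K_v = lim_{s→0} s·G(s) = K / (4·14) = (1/56)·K.
e_ss = 6/K_v = 3.36 ⇒ K_v = 25/14 ⇒ K = (25/14)/(1/56) = 100.

100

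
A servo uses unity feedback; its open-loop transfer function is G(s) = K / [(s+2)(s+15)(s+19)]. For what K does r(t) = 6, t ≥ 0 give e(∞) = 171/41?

G(s) has no factors of s in the denominator, so the system is type 0.
K_p = lim_{s→0} G(s) = K / (2·15·19) = (1/570)·K.
e_ss = 6/(1 + K_p) = 171/41 ⇒ 1 + (1/570)·K = 82/57 ⇒ K = 250.

250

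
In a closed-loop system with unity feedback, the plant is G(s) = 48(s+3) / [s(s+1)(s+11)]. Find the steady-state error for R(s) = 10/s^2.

G(s) has one factor of s in the denominator, so the system is type 1.
K_v = lim_{s→0} s·G(s) = 48·3 / (1·11) = 144/11.
e_ss = 10/K_v = 10/(144/11) = 55/72.

55/72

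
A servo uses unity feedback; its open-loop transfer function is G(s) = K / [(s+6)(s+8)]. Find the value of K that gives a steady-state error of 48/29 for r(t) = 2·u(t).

No free integrators in G(s): this is a type 0 system.
K_p = lim_{s→0} G(s) = K / (6·8) = (1/48)·K.
e_ss = 2/(1 + K_p) = 48/29 ⇒ 1 + (1/48)·K = 29/24 ⇒ K = 10.

10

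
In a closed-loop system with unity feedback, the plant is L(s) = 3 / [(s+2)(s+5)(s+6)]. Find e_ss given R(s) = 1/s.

L(s) has no factors of s in the denominator, so the system is type 0.
K_p = lim_{s→0} L(s) = 3 / (2·5·6) = 0.05.
e_ss = 1/(1 + K_p) = 1/1.05 = 20/21.

20/21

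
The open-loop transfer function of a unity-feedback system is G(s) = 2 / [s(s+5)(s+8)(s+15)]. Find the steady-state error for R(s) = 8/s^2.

2400

One free integrator in G(s): this is a type 1 system.
K_v = lim_{s→0} s·G(s) = 2 / (5·8·15) = 1/300.
e_ss = 8/K_v = 8/(1/300) = 2400.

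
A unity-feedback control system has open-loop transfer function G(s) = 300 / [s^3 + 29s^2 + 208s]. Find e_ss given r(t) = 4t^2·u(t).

infinity

Lowest-order denominator term is 208s, so the open loop has 1 pole at the origin → type 1 system.
K_a = lim_{s→0} s^2·G(s) = 0; the steady-state error to this parabolic input grows without bound.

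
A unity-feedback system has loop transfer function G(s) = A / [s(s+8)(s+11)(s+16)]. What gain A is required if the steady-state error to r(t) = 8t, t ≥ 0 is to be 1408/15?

The open loop has one pole at the origin → type 1 system.
K_v = lim_{s→0} s·G(s) = A / (8·11·16) = (1/1408)·A.
e_ss = 8/K_v = 1408/15 ⇒ K_v = 15/176 ⇒ A = (15/176)/(1/1408) = 120.

120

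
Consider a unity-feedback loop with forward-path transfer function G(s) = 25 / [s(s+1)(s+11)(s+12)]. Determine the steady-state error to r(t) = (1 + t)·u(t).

System type = 1 (one pole at s=0). By superposition:
  • 1: tracked with zero error.
  • t: e_ss = 1/K_v with K_v=25/132 → 5.28.
Total e_ss = 5.28.

5.28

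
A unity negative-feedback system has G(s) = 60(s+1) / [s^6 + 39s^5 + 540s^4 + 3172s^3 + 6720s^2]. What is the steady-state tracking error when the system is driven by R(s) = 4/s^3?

448

The denominator has no term below 6720s^2 — 2 poles at s=0, type 2.
K_a = lim_{s→0} s^2·G(s) = 60·1 / 6720 = 1/112.
r(t) = 2t^2 gives R(s) = 4/s^3.
e_ss = 4/K_a = 4/(1/112) = 448.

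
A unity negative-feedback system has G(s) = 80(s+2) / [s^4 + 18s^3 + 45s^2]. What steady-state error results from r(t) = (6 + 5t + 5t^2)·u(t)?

The denominator has no term below 45s^2 — 2 poles at s=0, type 2. Taking each input component in turn:
  • 6: tracked with zero error.
  • 5t: tracked with zero error.
  • 5t^2: e_ss = 10/K_a with K_a=32/9 → 2.8125.
Total e_ss = 2.8125.

2.8125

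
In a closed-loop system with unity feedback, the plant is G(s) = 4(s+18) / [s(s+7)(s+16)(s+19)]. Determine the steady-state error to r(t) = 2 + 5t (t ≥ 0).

1330/9

One free integrator in G(s): this is a type 1 system. Taking each input component in turn:
  • 2: tracked with zero error.
  • 5t: e_ss = 5/K_v with K_v=9/266 → 1330/9.
Total e_ss = 1330/9.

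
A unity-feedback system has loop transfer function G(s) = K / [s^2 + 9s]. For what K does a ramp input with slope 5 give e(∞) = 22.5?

The denominator has no term below 9s — 1 pole at s=0, type 1.
K_v = lim_{s→0} s·G(s) = K / 9 = (1/9)·K.
e_ss = 5/K_v = 22.5 ⇒ K_v = 2/9 ⇒ K = (2/9)/(1/9) = 2.

2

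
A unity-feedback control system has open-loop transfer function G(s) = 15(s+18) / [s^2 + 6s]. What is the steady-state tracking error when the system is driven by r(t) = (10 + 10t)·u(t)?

2/9

Lowest-order denominator term is 6s, so the open loop has 1 pole at the origin → type 1 system. Treating each term separately:
  • 10: tracked with zero error.
  • 10t: e_ss = 10/K_v with K_v=45 → 2/9.
Total e_ss = 2/9.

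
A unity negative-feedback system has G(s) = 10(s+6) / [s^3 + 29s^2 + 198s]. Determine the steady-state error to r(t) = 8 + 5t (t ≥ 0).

The denominator has no term below 198s — 1 pole at s=0, type 1. By superposition:
  • 8: tracked with zero error.
  • 5t: e_ss = 5/K_v with K_v=10/33 → 16.5.
Total e_ss = 16.5.

16.5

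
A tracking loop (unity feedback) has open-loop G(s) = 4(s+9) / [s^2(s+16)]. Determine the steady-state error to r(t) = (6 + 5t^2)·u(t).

Two free integrators in G(s): this is a type 2 system. Treating each term separately:
  • 6: tracked with zero error.
  • 5t^2: e_ss = 10/K_a with K_a=2.25 → 40/9.
Total e_ss = 40/9.

40/9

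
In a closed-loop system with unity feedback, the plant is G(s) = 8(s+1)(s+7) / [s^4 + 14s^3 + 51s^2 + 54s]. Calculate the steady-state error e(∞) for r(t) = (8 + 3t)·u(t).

Factoring s from the denominator leaves a polynomial with constant term 54, so the system is type 1. By superposition:
  • 8: tracked with zero error.
  • 3t: e_ss = 3/K_v with K_v=28/27 → 81/28.
Total e_ss = 81/28.

81/28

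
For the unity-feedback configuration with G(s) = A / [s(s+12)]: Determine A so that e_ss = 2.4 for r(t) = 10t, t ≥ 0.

50

The open loop has one pole at the origin → type 1 system.
K_v = lim_{s→0} s·G(s) = A / (12) = (1/12)·A.
e_ss = 10/K_v = 2.4 ⇒ K_v = 25/6 ⇒ A = (25/6)/(1/12) = 50.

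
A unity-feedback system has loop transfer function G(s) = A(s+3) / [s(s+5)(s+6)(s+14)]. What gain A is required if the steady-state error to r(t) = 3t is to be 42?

10

System type = 1 (one pole at s=0).
K_v = lim_{s→0} s·G(s) = A·3 / (5·6·14) = (1/140)·A.
e_ss = 3/K_v = 42 ⇒ K_v = 1/14 ⇒ A = (1/14)/(1/140) = 10.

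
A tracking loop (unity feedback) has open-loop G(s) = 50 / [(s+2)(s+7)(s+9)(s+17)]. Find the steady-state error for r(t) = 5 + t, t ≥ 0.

System type = 0 (no poles at s=0). Treating each term separately:
  • 5: e_ss = 5/(1+K_p) with K_p=25/1071 → 5355/1096.
  • t: a type-0 system cannot track it, e_ss → ∞.
The unbounded component dominates.

infinity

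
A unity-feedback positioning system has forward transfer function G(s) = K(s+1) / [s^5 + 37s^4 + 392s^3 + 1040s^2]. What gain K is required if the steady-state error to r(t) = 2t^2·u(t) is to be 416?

10

The denominator has no term below 1040s^2 — 2 poles at s=0, type 2.
K_a = lim_{s→0} s^2·G(s) = K·1 / 1040 = (1/1040)·K.
e_ss = 4/K_a = 416 ⇒ K_a = 1/104 ⇒ K = (1/104)/(1/1040) = 10.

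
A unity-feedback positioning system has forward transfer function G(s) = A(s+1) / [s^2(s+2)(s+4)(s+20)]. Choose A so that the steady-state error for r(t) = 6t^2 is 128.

G(s) has two factors of s in the denominator, so the system is type 2.
K_a = lim_{s→0} s^2·G(s) = A·1 / (2·4·20) = (1/160)·A.
e_ss = 12/K_a = 128 ⇒ K_a = 3/32 ⇒ A = (3/32)/(1/160) = 15.

15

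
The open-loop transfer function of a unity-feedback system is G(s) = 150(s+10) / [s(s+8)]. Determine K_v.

One free integrator in G(s): this is a type 1 system.
K_v = lim_{s→0} s·G(s) = 150·10 / (8) = 187.5.

187.5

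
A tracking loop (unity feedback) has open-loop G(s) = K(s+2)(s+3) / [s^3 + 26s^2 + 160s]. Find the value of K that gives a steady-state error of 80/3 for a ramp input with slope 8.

8

The denominator has no term below 160s — 1 pole at s=0, type 1.
K_v = lim_{s→0} s·G(s) = K·2·3 / 160 = 0.0375·K.
e_ss = 8/K_v = 80/3 ⇒ K_v = 0.3 ⇒ K = 0.3/0.0375 = 8.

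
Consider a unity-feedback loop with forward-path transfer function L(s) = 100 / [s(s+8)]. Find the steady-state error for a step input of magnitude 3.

0

System type = 1 (one pole at s=0).
K_p = ∞ for a type-1 system; e_ss to a step is zero.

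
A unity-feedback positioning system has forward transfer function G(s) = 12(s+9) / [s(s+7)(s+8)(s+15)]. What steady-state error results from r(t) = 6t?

140/3

The open loop has one pole at the origin → type 1 system.
K_v = lim_{s→0} s·G(s) = 12·9 / (7·8·15) = 9/70.
e_ss = 6/K_v = 6/(9/70) = 140/3.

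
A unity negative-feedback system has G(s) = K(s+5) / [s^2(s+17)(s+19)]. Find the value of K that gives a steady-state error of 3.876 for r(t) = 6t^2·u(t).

200

Two free integrators in G(s): this is a type 2 system.
K_a = lim_{s→0} s^2·G(s) = K·5 / (17·19) = (5/323)·K.
e_ss = 12/K_a = 3.876 ⇒ K_a = 1000/323 ⇒ K = (1000/323)/(5/323) = 200.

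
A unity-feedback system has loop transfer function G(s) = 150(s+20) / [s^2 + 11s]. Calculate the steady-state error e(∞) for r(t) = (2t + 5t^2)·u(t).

The denominator has no term below 11s — 1 pole at s=0, type 1. Taking each input component in turn:
  • 2t: e_ss = 2/K_v with K_v=3000/11 → 11/1500.
  • 5t^2: a type-1 system cannot track it, e_ss → ∞.
The unbounded component dominates.

infinity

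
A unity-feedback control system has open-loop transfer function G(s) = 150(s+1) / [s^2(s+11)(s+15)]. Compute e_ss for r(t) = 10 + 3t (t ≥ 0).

0

Two free integrators in G(s): this is a type 2 system. By superposition:
  • 10: tracked with zero error.
  • 3t: tracked with zero error.
Total e_ss = 0.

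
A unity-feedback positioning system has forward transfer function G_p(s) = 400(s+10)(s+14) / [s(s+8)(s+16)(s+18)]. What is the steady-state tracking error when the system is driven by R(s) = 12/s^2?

One free integrator in G_p(s): this is a type 1 system.
K_v = lim_{s→0} s·G_p(s) = 400·10·14 / (8·16·18) = 875/36.
e_ss = 12/K_v = 12/(875/36) = 432/875.

432/875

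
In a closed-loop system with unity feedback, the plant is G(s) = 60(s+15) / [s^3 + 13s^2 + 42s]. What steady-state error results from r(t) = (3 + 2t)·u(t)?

Lowest-order denominator term is 42s, so the open loop has 1 pole at the origin → type 1 system. Taking each input component in turn:
  • 3: tracked with zero error.
  • 2t: e_ss = 2/K_v with K_v=150/7 → 7/75.
Total e_ss = 7/75.

7/75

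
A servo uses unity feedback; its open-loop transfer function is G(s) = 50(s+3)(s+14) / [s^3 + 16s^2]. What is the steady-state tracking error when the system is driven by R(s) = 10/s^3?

The denominator has no term below 16s^2 — 2 poles at s=0, type 2.
K_a = lim_{s→0} s^2·G(s) = 50·3·14 / 16 = 131.25.
r(t) = 5t^2 gives R(s) = 10/s^3.
e_ss = 10/K_a = 10/131.25 = 8/105.

8/105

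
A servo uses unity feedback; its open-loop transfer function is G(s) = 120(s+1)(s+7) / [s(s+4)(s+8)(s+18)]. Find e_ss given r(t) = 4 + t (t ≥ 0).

24/35

G(s) has one factor of s in the denominator, so the system is type 1. Taking each input component in turn:
  • 4: tracked with zero error.
  • t: e_ss = 1/K_v with K_v=35/24 → 24/35.
Total e_ss = 24/35.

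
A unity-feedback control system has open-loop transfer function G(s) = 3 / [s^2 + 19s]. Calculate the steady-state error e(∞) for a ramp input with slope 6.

38

The denominator has no term below 19s — 1 pole at s=0, type 1.
K_v = lim_{s→0} s·G(s) = 3 / 19 = 3/19.
e_ss = 6/K_v = 6/(3/19) = 38.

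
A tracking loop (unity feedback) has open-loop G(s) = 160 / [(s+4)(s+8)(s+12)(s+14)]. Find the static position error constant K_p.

G(s) has no factors of s in the denominator, so the system is type 0.
K_p = lim_{s→0} G(s) = 160 / (4·8·12·14) = 5/168.

5/168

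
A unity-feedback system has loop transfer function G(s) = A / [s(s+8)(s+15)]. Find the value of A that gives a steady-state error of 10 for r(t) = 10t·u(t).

120

G(s) has one factor of s in the denominator, so the system is type 1.
K_v = lim_{s→0} s·G(s) = A / (8·15) = (1/120)·A.
e_ss = 10/K_v = 10 ⇒ K_v = 1 ⇒ A = 1/(1/120) = 120.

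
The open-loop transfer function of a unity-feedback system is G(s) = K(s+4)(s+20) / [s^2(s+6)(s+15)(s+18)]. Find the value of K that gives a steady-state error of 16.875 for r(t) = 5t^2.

Two free integrators in G(s): this is a type 2 system.
K_a = lim_{s→0} s^2·G(s) = K·4·20 / (6·15·18) = (4/81)·K.
e_ss = 10/K_a = 16.875 ⇒ K_a = 16/27 ⇒ K = (16/27)/(4/81) = 12.

12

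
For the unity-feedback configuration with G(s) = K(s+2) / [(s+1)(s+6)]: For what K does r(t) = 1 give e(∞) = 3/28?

25

The open loop has no poles at the origin → type 0 system.
K_p = lim_{s→0} G(s) = K·2 / (1·6) = (1/3)·K.
e_ss = 1/(1 + K_p) = 3/28 ⇒ 1 + (1/3)·K = 28/3 ⇒ K = 25.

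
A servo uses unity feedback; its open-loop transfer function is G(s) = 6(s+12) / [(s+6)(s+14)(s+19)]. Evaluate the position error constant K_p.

6/133

System type = 0 (no poles at s=0).
K_p = lim_{s→0} G(s) = 6·12 / (6·14·19) = 6/133.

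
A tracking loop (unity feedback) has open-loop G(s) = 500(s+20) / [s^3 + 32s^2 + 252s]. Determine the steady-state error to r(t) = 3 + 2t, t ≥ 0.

The denominator has no term below 252s — 1 pole at s=0, type 1. Taking each input component in turn:
  • 3: tracked with zero error.
  • 2t: e_ss = 2/K_v with K_v=2500/63 → 0.0504.
Total e_ss = 0.0504.

0.0504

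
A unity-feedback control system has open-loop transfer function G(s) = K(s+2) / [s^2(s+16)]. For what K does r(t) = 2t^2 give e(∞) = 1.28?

25

System type = 2 (two poles at s=0).
K_a = lim_{s→0} s^2·G(s) = K·2 / (16) = 0.125·K.
e_ss = 4/K_a = 1.28 ⇒ K_a = 3.125 ⇒ K = 3.125/0.125 = 25.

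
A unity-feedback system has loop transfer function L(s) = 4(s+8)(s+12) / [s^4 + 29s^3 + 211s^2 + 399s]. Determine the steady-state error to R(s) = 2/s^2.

133/64

Factoring s from the denominator leaves a polynomial with constant term 399, so the system is type 1.
K_v = lim_{s→0} s·L(s) = 4·8·12 / 399 = 128/133.
e_ss = 2/K_v = 2/(128/133) = 133/64.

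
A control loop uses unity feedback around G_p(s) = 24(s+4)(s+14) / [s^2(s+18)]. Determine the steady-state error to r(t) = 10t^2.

15/56

System type = 2 (two poles at s=0).
K_a = lim_{s→0} s^2·G_p(s) = 24·4·14 / (18) = 224/3.
r(t) = 10t^2 gives R(s) = 20/s^3.
e_ss = 20/K_a = 20/(224/3) = 15/56.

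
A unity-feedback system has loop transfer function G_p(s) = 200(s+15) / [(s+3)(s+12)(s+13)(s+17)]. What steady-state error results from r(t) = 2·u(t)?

No free integrators in G_p(s): this is a type 0 system.
K_p = lim_{s→0} G_p(s) = 200·15 / (3·12·13·17) = 250/663.
e_ss = 2/(1 + K_p) = 2/(913/663) = 1326/913.

1326/913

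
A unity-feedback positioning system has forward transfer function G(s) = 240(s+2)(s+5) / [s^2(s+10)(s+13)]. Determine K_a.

The open loop has two poles at the origin → type 2 system.
K_a = lim_{s→0} s^2·G(s) = 240·2·5 / (10·13) = 240/13.

240/13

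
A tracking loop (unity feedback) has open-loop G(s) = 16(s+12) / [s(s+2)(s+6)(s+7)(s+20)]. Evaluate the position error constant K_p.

infinity

K_p = lim_{s→0} G(s); with 1 pole at the origin the limit diverges, so K_p = ∞.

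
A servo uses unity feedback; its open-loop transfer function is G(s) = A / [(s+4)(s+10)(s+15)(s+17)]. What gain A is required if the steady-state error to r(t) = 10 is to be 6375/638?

8

The open loop has no poles at the origin → type 0 system.
K_p = lim_{s→0} G(s) = A / (4·10·15·17) = (1/10200)·A.
e_ss = 10/(1 + K_p) = 6375/638 ⇒ 1 + (1/10200)·A = 1276/1275 ⇒ A = 8.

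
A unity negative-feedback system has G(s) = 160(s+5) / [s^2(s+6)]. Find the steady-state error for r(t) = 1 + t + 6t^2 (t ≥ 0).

0.09

System type = 2 (two poles at s=0). Taking each input component in turn:
  • 1: tracked with zero error.
  • t: tracked with zero error.
  • 6t^2: e_ss = 12/K_a with K_a=400/3 → 0.09.
Total e_ss = 0.09.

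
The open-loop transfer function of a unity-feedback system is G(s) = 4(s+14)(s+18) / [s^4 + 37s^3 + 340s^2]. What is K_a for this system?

Factoring s^2 from the denominator leaves a polynomial with constant term 340, so the system is type 2.
K_a = lim_{s→0} s^2·G(s) = 4·14·18 / 340 = 252/85.

252/85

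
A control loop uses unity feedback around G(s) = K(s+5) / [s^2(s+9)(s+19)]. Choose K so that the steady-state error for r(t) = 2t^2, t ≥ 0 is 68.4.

G(s) has two factors of s in the denominator, so the system is type 2.
K_a = lim_{s→0} s^2·G(s) = K·5 / (9·19) = (5/171)·K.
e_ss = 4/K_a = 68.4 ⇒ K_a = 10/171 ⇒ K = (10/171)/(5/171) = 2.

2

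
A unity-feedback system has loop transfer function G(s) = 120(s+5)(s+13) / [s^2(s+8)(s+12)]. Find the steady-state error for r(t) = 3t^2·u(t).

G(s) has two factors of s in the denominator, so the system is type 2.
K_a = lim_{s→0} s^2·G(s) = 120·5·13 / (8·12) = 81.25.
r(t) = 3t^2 gives R(s) = 6/s^3.
e_ss = 6/K_a = 6/81.25 = 24/325.

24/325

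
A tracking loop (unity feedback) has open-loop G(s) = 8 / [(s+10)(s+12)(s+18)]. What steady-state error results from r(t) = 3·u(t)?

810/271

The open loop has no poles at the origin → type 0 system.
K_p = lim_{s→0} G(s) = 8 / (10·12·18) = 1/270.
e_ss = 3/(1 + K_p) = 3/(271/270) = 810/271.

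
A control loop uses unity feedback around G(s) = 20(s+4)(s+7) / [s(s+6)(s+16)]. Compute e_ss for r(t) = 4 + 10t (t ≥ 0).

One free integrator in G(s): this is a type 1 system. By superposition:
  • 4: tracked with zero error.
  • 10t: e_ss = 10/K_v with K_v=35/6 → 12/7.
Total e_ss = 12/7.

12/7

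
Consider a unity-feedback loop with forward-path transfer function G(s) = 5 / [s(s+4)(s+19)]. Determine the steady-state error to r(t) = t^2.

G(s) has one factor of s in the denominator, so the system is type 1.
For a type-1 system K_a = 0, so e_ss to a parabolic input is unbounded.

infinity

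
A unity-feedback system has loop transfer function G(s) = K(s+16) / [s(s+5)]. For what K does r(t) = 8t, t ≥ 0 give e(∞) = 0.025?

The open loop has one pole at the origin → type 1 system.
K_v = lim_{s→0} s·G(s) = K·16 / (5) = 3.2·K.
e_ss = 8/K_v = 0.025 ⇒ K_v = 320 ⇒ K = 320/3.2 = 100.

100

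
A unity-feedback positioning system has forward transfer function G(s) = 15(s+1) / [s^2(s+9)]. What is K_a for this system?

5/3

Two free integrators in G(s): this is a type 2 system.
K_a = lim_{s→0} s^2·G(s) = 15·1 / (9) = 5/3.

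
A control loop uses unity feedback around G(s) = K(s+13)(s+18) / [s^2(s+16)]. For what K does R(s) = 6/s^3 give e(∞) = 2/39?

Two free integrators in G(s): this is a type 2 system.
K_a = lim_{s→0} s^2·G(s) = K·13·18 / (16) = 14.625·K.
e_ss = 6/K_a = 2/39 ⇒ K_a = 117 ⇒ K = 117/14.625 = 8.

8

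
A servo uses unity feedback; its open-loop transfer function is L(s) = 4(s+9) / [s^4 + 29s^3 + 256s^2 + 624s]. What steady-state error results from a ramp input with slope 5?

260/3

The denominator has no term below 624s — 1 pole at s=0, type 1.
K_v = lim_{s→0} s·L(s) = 4·9 / 624 = 3/52.
e_ss = 5/K_v = 5/(3/52) = 260/3.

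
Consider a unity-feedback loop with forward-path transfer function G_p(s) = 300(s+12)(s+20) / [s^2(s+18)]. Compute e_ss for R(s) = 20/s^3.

Two free integrators in G_p(s): this is a type 2 system.
K_a = lim_{s→0} s^2·G_p(s) = 300·12·20 / (18) = 4000.
r(t) = 10t^2 gives R(s) = 20/s^3.
e_ss = 20/K_a = 20/4000 = 0.005.

0.005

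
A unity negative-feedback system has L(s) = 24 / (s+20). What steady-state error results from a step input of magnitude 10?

50/11

No free integrators in L(s): this is a type 0 system.
K_p = lim_{s→0} L(s) = 24 / (20) = 1.2.
e_ss = 10/(1 + K_p) = 10/2.2 = 50/11.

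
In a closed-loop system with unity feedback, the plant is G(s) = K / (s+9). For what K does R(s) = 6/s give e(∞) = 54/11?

2

No free integrators in G(s): this is a type 0 system.
K_p = lim_{s→0} G(s) = K / (9) = (1/9)·K.
e_ss = 6/(1 + K_p) = 54/11 ⇒ 1 + (1/9)·K = 11/9 ⇒ K = 2.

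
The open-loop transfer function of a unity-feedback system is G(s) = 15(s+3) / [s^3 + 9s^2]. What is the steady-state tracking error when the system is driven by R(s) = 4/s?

0

Factoring s^2 from the denominator leaves a polynomial with constant term 9, so the system is type 2.
A type-2 system has K_p = ∞, so it tracks a step input with zero steady-state error.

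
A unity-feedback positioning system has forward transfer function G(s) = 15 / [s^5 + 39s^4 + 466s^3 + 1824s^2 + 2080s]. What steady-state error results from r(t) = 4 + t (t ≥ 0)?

The denominator has no term below 2080s — 1 pole at s=0, type 1. By superposition:
  • 4: tracked with zero error.
  • t: e_ss = 1/K_v with K_v=3/416 → 416/3.
Total e_ss = 416/3.

416/3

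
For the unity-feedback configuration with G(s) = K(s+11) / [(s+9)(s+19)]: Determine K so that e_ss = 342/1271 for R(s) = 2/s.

System type = 0 (no poles at s=0).
K_p = lim_{s→0} G(s) = K·11 / (9·19) = (11/171)·K.
e_ss = 2/(1 + K_p) = 342/1271 ⇒ 1 + (11/171)·K = 1271/171 ⇒ K = 100.

100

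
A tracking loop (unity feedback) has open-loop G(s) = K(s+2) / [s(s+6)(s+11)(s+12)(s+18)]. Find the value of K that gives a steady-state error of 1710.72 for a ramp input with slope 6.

The open loop has one pole at the origin → type 1 system.
K_v = lim_{s→0} s·G(s) = K·2 / (6·11·12·18) = (1/7128)·K.
e_ss = 6/K_v = 1710.72 ⇒ K_v = 25/7128 ⇒ K = (25/7128)/(1/7128) = 25.

25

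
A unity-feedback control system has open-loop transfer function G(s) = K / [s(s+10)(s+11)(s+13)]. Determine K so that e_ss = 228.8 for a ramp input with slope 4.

The open loop has one pole at the origin → type 1 system.
K_v = lim_{s→0} s·G(s) = K / (10·11·13) = (1/1430)·K.
e_ss = 4/K_v = 228.8 ⇒ K_v = 5/286 ⇒ K = (5/286)/(1/1430) = 25.

25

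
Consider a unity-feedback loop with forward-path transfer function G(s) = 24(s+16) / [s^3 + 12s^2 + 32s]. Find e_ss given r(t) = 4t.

Lowest-order denominator term is 32s, so the open loop has 1 pole at the origin → type 1 system.
K_v = lim_{s→0} s·G(s) = 24·16 / 32 = 12.
e_ss = 4/K_v = 4/12 = 1/3.

1/3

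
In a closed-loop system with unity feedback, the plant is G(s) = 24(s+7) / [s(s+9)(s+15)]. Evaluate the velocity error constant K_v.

One free integrator in G(s): this is a type 1 system.
K_v = lim_{s→0} s·G(s) = 24·7 / (9·15) = 56/45.

56/45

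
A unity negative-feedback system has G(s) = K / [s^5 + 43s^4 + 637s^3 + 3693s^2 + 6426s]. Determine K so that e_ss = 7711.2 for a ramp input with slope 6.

Factoring s from the denominator leaves a polynomial with constant term 6426, so the system is type 1.
K_v = lim_{s→0} s·G(s) = K / 6426 = (1/6426)·K.
e_ss = 6/K_v = 7711.2 ⇒ K_v = 5/6426 ⇒ K = (5/6426)/(1/6426) = 5.

5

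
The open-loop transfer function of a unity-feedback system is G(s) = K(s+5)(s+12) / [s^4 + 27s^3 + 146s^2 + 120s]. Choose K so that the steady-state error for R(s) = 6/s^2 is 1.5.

The denominator has no term below 120s — 1 pole at s=0, type 1.
K_v = lim_{s→0} s·G(s) = K·5·12 / 120 = 0.5·K.
e_ss = 6/K_v = 1.5 ⇒ K_v = 4 ⇒ K = 4/0.5 = 8.

8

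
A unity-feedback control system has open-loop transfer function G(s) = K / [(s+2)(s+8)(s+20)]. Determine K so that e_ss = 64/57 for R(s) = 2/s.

250

System type = 0 (no poles at s=0).
K_p = lim_{s→0} G(s) = K / (2·8·20) = (1/320)·K.
e_ss = 2/(1 + K_p) = 64/57 ⇒ 1 + (1/320)·K = 57/32 ⇒ K = 250.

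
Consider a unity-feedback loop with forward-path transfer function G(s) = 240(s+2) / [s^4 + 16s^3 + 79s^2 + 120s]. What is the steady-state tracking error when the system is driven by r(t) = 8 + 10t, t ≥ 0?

2.5

Lowest-order denominator term is 120s, so the open loop has 1 pole at the origin → type 1 system. By superposition:
  • 8: tracked with zero error.
  • 10t: e_ss = 10/K_v with K_v=4 → 2.5.
Total e_ss = 2.5.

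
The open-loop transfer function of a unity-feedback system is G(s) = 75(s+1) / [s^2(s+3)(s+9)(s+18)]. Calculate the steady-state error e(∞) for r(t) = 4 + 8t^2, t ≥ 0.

The open loop has two poles at the origin → type 2 system. By superposition:
  • 4: tracked with zero error.
  • 8t^2: e_ss = 16/K_a with K_a=25/162 → 103.68.
Total e_ss = 103.68.

103.68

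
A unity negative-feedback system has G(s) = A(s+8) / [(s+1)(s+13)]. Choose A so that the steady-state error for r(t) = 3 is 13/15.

System type = 0 (no poles at s=0).
K_p = lim_{s→0} G(s) = A·8 / (1·13) = (8/13)·A.
e_ss = 3/(1 + K_p) = 13/15 ⇒ 1 + (8/13)·A = 45/13 ⇒ A = 4.

4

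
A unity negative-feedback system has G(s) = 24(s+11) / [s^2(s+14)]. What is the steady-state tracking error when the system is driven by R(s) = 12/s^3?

Two free integrators in G(s): this is a type 2 system.
K_a = lim_{s→0} s^2·G(s) = 24·11 / (14) = 132/7.
r(t) = 6t^2 gives R(s) = 12/s^3.
e_ss = 12/K_a = 12/(132/7) = 7/11.

7/11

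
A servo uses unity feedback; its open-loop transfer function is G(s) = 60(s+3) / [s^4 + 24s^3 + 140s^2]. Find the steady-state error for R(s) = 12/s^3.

Lowest-order denominator term is 140s^2, so the open loop has 2 poles at the origin → type 2 system.
K_a = lim_{s→0} s^2·G(s) = 60·3 / 140 = 9/7.
r(t) = 6t^2 gives R(s) = 12/s^3.
e_ss = 12/K_a = 12/(9/7) = 28/3.

28/3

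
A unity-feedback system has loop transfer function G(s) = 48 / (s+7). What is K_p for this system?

48/7

The open loop has no poles at the origin → type 0 system.
K_p = lim_{s→0} G(s) = 48 / (7) = 48/7.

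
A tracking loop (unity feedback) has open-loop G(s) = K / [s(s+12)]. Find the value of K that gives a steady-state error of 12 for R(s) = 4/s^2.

4

G(s) has one factor of s in the denominator, so the system is type 1.
K_v = lim_{s→0} s·G(s) = K / (12) = (1/12)·K.
e_ss = 4/K_v = 12 ⇒ K_v = 1/3 ⇒ K = (1/3)/(1/12) = 4.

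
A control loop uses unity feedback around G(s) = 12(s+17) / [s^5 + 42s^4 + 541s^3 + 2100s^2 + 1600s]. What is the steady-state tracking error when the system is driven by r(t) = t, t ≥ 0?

Lowest-order denominator term is 1600s, so the open loop has 1 pole at the origin → type 1 system.
K_v = lim_{s→0} s·G(s) = 12·17 / 1600 = 0.1275.
e_ss = 1/K_v = 1/0.1275 = 400/51.

400/51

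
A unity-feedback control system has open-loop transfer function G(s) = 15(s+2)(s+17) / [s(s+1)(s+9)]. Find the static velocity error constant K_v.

170/3

System type = 1 (one pole at s=0).
K_v = lim_{s→0} s·G(s) = 15·2·17 / (1·9) = 170/3.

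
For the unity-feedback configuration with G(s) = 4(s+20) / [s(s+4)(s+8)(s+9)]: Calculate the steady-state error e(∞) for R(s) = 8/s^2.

28.8

System type = 1 (one pole at s=0).
K_v = lim_{s→0} s·G(s) = 4·20 / (4·8·9) = 5/18.
e_ss = 8/K_v = 8/(5/18) = 28.8.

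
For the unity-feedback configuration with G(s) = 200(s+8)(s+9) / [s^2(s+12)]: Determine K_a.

The open loop has two poles at the origin → type 2 system.
K_a = lim_{s→0} s^2·G(s) = 200·8·9 / (12) = 1200.

1200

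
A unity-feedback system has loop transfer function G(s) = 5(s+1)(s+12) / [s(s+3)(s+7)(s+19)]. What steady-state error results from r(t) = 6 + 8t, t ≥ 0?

53.2

System type = 1 (one pole at s=0). Treating each term separately:
  • 6: tracked with zero error.
  • 8t: e_ss = 8/K_v with K_v=20/133 → 53.2.
Total e_ss = 53.2.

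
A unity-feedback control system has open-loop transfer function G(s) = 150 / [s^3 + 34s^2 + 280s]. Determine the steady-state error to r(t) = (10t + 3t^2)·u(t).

Lowest-order denominator term is 280s, so the open loop has 1 pole at the origin → type 1 system. By superposition:
  • 10t: e_ss = 10/K_v with K_v=15/28 → 56/3.
  • 3t^2: a type-1 system cannot track it, e_ss → ∞.
The unbounded component dominates.

infinity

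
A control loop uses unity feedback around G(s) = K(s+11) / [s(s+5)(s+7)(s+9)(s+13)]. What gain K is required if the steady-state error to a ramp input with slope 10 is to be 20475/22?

System type = 1 (one pole at s=0).
K_v = lim_{s→0} s·G(s) = K·11 / (5·7·9·13) = (11/4095)·K.
e_ss = 10/K_v = 20475/22 ⇒ K_v = 44/4095 ⇒ K = (44/4095)/(11/4095) = 4.

4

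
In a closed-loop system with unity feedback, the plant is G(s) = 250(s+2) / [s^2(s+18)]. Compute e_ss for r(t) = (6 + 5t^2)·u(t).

0.36

Two free integrators in G(s): this is a type 2 system. Treating each term separately:
  • 6: tracked with zero error.
  • 5t^2: e_ss = 10/K_a with K_a=250/9 → 0.36.
Total e_ss = 0.36.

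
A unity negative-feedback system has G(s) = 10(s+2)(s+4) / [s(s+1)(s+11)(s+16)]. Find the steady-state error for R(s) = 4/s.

One free integrator in G(s): this is a type 1 system.
K_p = ∞ for a type-1 system; e_ss to a step is zero.

0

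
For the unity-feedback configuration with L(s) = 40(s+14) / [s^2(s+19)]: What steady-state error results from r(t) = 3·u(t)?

0

L(s) has two factors of s in the denominator, so the system is type 2.
A type-2 system has K_p = ∞, so it tracks a step input with zero steady-state error.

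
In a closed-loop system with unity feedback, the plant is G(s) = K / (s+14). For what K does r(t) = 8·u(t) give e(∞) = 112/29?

15

The open loop has no poles at the origin → type 0 system.
K_p = lim_{s→0} G(s) = K / (14) = (1/14)·K.
e_ss = 8/(1 + K_p) = 112/29 ⇒ 1 + (1/14)·K = 29/14 ⇒ K = 15.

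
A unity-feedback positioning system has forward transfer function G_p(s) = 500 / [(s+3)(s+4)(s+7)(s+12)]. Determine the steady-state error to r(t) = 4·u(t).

No free integrators in G_p(s): this is a type 0 system.
K_p = lim_{s→0} G_p(s) = 500 / (3·4·7·12) = 125/252.
e_ss = 4/(1 + K_p) = 4/(377/252) = 1008/377.

1008/377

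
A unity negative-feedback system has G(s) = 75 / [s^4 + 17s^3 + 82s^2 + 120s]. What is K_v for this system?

0.625

Factoring s from the denominator leaves a polynomial with constant term 120, so the system is type 1.
K_v = lim_{s→0} s·G(s) = 75 / 120 = 0.625.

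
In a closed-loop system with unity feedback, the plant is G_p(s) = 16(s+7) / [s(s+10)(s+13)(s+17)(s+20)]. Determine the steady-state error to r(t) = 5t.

27625/14

The open loop has one pole at the origin → type 1 system.
K_v = lim_{s→0} s·G_p(s) = 16·7 / (10·13·17·20) = 14/5525.
e_ss = 5/K_v = 5/(14/5525) = 27625/14.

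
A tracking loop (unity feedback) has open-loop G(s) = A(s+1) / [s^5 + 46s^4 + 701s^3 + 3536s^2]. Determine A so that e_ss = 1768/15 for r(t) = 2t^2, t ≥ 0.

Lowest-order denominator term is 3536s^2, so the open loop has 2 poles at the origin → type 2 system.
K_a = lim_{s→0} s^2·G(s) = A·1 / 3536 = (1/3536)·A.
e_ss = 4/K_a = 1768/15 ⇒ K_a = 15/442 ⇒ A = (15/442)/(1/3536) = 120.

120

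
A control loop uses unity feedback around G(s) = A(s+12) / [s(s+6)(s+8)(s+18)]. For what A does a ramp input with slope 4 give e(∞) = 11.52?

25

The open loop has one pole at the origin → type 1 system.
K_v = lim_{s→0} s·G(s) = A·12 / (6·8·18) = (1/72)·A.
e_ss = 4/K_v = 11.52 ⇒ K_v = 25/72 ⇒ A = (25/72)/(1/72) = 25.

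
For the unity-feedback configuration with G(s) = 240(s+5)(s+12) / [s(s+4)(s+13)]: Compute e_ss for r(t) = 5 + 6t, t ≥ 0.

13/600

The open loop has one pole at the origin → type 1 system. Treating each term separately:
  • 5: tracked with zero error.
  • 6t: e_ss = 6/K_v with K_v=3600/13 → 13/600.
Total e_ss = 13/600.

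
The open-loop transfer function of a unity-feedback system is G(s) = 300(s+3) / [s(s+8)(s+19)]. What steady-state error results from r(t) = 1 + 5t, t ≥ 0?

The open loop has one pole at the origin → type 1 system. Treating each term separately:
  • 1: tracked with zero error.
  • 5t: e_ss = 5/K_v with K_v=225/38 → 38/45.
Total e_ss = 38/45.

38/45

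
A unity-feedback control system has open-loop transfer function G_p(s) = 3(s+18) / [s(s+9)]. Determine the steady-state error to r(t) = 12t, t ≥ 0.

2

The open loop has one pole at the origin → type 1 system.
K_v = lim_{s→0} s·G_p(s) = 3·18 / (9) = 6.
e_ss = 12/K_v = 12/6 = 2.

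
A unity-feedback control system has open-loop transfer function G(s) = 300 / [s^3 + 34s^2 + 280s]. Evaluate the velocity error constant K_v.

Lowest-order denominator term is 280s, so the open loop has 1 pole at the origin → type 1 system.
K_v = lim_{s→0} s·G(s) = 300 / 280 = 15/14.

15/14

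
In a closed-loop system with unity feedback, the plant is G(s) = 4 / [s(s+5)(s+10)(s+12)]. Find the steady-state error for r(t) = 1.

0

The open loop has one pole at the origin → type 1 system.
A type-1 system has K_p = ∞, so it tracks a step input with zero steady-state error.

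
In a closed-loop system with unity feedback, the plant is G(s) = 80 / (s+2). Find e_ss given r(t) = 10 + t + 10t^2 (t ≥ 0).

The open loop has no poles at the origin → type 0 system. By superposition:
  • 10: e_ss = 10/(1+K_p) with K_p=40 → 10/41.
  • t: a type-0 system cannot track it, e_ss → ∞.
  • 10t^2: a type-0 system cannot track it, e_ss → ∞.
The unbounded component dominates.

infinity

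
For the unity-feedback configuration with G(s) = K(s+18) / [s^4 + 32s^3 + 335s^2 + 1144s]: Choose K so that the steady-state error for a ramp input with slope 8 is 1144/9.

4

The denominator has no term below 1144s — 1 pole at s=0, type 1.
K_v = lim_{s→0} s·G(s) = K·18 / 1144 = (9/572)·K.
e_ss = 8/K_v = 1144/9 ⇒ K_v = 9/143 ⇒ K = (9/143)/(9/572) = 4.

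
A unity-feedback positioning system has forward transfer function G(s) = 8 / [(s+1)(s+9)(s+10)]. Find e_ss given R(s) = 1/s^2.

infinity

No free integrators in G(s): this is a type 0 system.
K_v = lim_{s→0} s·G(s) = 0; the steady-state error to this ramp input grows without bound.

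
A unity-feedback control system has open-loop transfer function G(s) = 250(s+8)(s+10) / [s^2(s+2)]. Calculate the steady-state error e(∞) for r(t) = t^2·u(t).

System type = 2 (two poles at s=0).
K_a = lim_{s→0} s^2·G(s) = 250·8·10 / (2) = 10000.
r(t) = t^2 gives R(s) = 2/s^3.
e_ss = 2/K_a = 2/10000 = 0.0002.

0.0002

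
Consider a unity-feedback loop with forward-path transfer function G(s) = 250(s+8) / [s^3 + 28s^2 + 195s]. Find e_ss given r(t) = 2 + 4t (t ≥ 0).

Lowest-order denominator term is 195s, so the open loop has 1 pole at the origin → type 1 system. By superposition:
  • 2: tracked with zero error.
  • 4t: e_ss = 4/K_v with K_v=400/39 → 0.39.
Total e_ss = 0.39.

0.39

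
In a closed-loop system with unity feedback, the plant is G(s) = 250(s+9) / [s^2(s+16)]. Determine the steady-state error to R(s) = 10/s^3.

16/225

Two free integrators in G(s): this is a type 2 system.
K_a = lim_{s→0} s^2·G(s) = 250·9 / (16) = 140.625.
r(t) = 5t^2 gives R(s) = 10/s^3.
e_ss = 10/K_a = 10/140.625 = 16/225.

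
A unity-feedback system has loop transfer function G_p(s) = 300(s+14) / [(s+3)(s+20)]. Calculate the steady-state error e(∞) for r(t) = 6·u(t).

The open loop has no poles at the origin → type 0 system.
K_p = lim_{s→0} G_p(s) = 300·14 / (3·20) = 70.
e_ss = 6/(1 + K_p) = 6/71.

6/71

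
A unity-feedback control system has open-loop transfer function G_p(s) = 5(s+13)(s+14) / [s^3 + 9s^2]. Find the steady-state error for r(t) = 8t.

0

Lowest-order denominator term is 9s^2, so the open loop has 2 poles at the origin → type 2 system.
K_v = ∞ for a type-2 system; e_ss to a ramp is zero.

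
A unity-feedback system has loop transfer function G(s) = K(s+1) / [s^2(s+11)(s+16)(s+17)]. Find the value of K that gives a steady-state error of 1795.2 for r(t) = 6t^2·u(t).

System type = 2 (two poles at s=0).
K_a = lim_{s→0} s^2·G(s) = K·1 / (11·16·17) = (1/2992)·K.
e_ss = 12/K_a = 1795.2 ⇒ K_a = 5/748 ⇒ K = (5/748)/(1/2992) = 20.

20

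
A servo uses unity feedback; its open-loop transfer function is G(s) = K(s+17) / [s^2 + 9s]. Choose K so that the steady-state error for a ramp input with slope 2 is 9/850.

Lowest-order denominator term is 9s, so the open loop has 1 pole at the origin → type 1 system.
K_v = lim_{s→0} s·G(s) = K·17 / 9 = (17/9)·K.
e_ss = 2/K_v = 9/850 ⇒ K_v = 1700/9 ⇒ K = (1700/9)/(17/9) = 100.

100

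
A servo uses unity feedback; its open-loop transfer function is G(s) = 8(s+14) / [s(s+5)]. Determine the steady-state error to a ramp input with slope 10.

System type = 1 (one pole at s=0).
K_v = lim_{s→0} s·G(s) = 8·14 / (5) = 22.4.
e_ss = 10/K_v = 10/22.4 = 25/56.

25/56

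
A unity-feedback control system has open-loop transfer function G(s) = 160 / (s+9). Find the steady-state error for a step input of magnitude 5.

45/169

System type = 0 (no poles at s=0).
K_p = lim_{s→0} G(s) = 160 / (9) = 160/9.
e_ss = 5/(1 + K_p) = 5/(169/9) = 45/169.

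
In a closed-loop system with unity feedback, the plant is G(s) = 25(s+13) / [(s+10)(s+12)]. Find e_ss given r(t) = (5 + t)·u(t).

The open loop has no poles at the origin → type 0 system. Taking each input component in turn:
  • 5: e_ss = 5/(1+K_p) with K_p=65/24 → 120/89.
  • t: a type-0 system cannot track it, e_ss → ∞.
The unbounded component dominates.

infinity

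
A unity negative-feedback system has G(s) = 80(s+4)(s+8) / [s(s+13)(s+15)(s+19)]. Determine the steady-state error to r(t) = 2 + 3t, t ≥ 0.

G(s) has one factor of s in the denominator, so the system is type 1. Treating each term separately:
  • 2: tracked with zero error.
  • 3t: e_ss = 3/K_v with K_v=512/741 → 2223/512.
Total e_ss = 2223/512.

2223/512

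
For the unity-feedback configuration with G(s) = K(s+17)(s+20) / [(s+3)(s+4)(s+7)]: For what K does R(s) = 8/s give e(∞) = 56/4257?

No free integrators in G(s): this is a type 0 system.
K_p = lim_{s→0} G(s) = K·17·20 / (3·4·7) = (85/21)·K.
e_ss = 8/(1 + K_p) = 56/4257 ⇒ 1 + (85/21)·K = 4257/7 ⇒ K = 150.

150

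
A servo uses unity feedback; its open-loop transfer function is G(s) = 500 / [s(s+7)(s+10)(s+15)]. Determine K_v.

G(s) has one factor of s in the denominator, so the system is type 1.
K_v = lim_{s→0} s·G(s) = 500 / (7·10·15) = 10/21.

10/21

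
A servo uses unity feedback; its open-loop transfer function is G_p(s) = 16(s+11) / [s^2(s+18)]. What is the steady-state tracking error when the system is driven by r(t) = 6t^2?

G_p(s) has two factors of s in the denominator, so the system is type 2.
K_a = lim_{s→0} s^2·G_p(s) = 16·11 / (18) = 88/9.
r(t) = 6t^2 gives R(s) = 12/s^3.
e_ss = 12/K_a = 12/(88/9) = 27/22.

27/22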